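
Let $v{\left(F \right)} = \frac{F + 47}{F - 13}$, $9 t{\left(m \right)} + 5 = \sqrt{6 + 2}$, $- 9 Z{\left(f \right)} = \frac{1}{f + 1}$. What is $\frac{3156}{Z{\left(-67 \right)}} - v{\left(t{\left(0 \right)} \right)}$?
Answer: $\frac{6971888167}{3719} + \frac{270 \sqrt{2}}{3719} \approx 1.8747 \cdot 10^{6}$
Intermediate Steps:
$Z{\left(f \right)} = - \frac{1}{9 \left(1 + f\right)}$ ($Z{\left(f \right)} = - \frac{1}{9 \left(f + 1\right)} = - \frac{1}{9 \left(1 + f\right)}$)
$t{\left(m \right)} = - \frac{5}{9} + \frac{2 \sqrt{2}}{9}$ ($t{\left(m \right)} = - \frac{5}{9} + \frac{\sqrt{6 + 2}}{9} = - \frac{5}{9} + \frac{\sqrt{8}}{9} = - \frac{5}{9} + \frac{2 \sqrt{2}}{9}$)
$v{\left(F \right)} = \frac{47 + F}{-13 + F}$
$\frac{3156}{Z{\left(-67 \right)}} - v{\left(t{\left(0 \right)} \right)} = \frac{3156}{\left(-1\right) \frac{1}{9 + 9 \left(-67\right)}} - \frac{47 - \left(\frac{5}{9} - \frac{2 \sqrt{2}}{9}\right)}{-13 - \left(\frac{5}{9} - \frac{2 \sqrt{2}}{9}\right)} = \frac{3156}{\left(-1\right) \frac{1}{9 - 603}} - \frac{\frac{418}{9} + \frac{2 \sqrt{2}}{9}}{- \frac{122}{9} + \frac{2 \sqrt{2}}{9}} = \frac{3156}{\left(-1\right) \frac{1}{-594}} - \frac{\frac{418}{9} + \frac{2 \sqrt{2}}{9}}{- \frac{122}{9} + \frac{2 \sqrt{2}}{9}} = \frac{3156}{\left(-1\right) \left(- \frac{1}{594}\right)} - \frac{\frac{418}{9} + \frac{2 \sqrt{2}}{9}}{- \frac{122}{9} + \frac{2 \sqrt{2}}{9}} = 3156 \frac{1}{\frac{1}{594}} - \frac{\frac{418}{9} + \frac{2 \sqrt{2}}{9}}{- \frac{122}{9} + \frac{2 \sqrt{2}}{9}} = 3156 \cdot 594 - \frac{\frac{418}{9} + \frac{2 \sqrt{2}}{9}}{- \frac{122}{9} + \frac{2 \sqrt{2}}{9}} = 1874664 - \frac{\frac{418}{9} + \frac{2 \sqrt{2}}{9}}{- \frac{122}{9} + \frac{2 \sqrt{2}}{9}}$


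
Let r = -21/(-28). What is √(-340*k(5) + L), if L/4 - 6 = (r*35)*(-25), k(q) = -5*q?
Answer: √5899 ≈ 76.805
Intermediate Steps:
r = ¾ (r = -21*(-1/28) = ¾ ≈ 0.75000)
L = -2601 (L = 24 + 4*(((¾)*35)*(-25)) = 24 + 4*((105/4)*(-25)) = 24 + 4*(-2625/4) = 24 - 2625 = -2601)
√(-340*k(5) + L) = √(-(-1700)*5 - 2601) = √(-340*(-25) - 2601) = √(8500 - 2601) = √5899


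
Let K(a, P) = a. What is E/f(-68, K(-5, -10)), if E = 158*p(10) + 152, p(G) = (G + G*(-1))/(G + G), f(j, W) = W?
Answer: -152/5 ≈ -30.400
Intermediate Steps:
p(G) = 0 (p(G) = (G - G)/((2*G)) = 0*(1/(2*G)) = 0)
E = 152 (E = 158*0 + 152 = 0 + 152 = 152)
E/f(-68, K(-5, -10)) = 152/(-5) = 152*(-⅕) = -152/5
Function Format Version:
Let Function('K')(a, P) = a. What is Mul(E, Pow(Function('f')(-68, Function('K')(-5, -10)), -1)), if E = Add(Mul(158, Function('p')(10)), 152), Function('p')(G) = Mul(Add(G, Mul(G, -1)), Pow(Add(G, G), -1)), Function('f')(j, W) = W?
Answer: Rational(-152, 5) ≈ -30.400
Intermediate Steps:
Function('p')(G) = 0 (Function('p')(G) = Mul(Add(G, Mul(-1, G)), Pow(Mul(2, G), -1)) = Mul(0, Mul(Rational(1, 2), Pow(G, -1))) = 0)
E = 152 (E = Add(Mul(158, 0), 152) = Add(0, 152) = 152)
Mul(E, Pow(Function('f')(-68, Function('K')(-5, -10)), -1)) = Mul(152, Pow(-5, -1)) = Mul(152, Rational(-1, 5)) = Rational(-152, 5)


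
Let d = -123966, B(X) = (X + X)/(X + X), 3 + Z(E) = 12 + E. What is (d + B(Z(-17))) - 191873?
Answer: -315838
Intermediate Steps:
Z(E) = 9 + E (Z(E) = -3 + (12 + E) = 9 + E)
B(X) = 1 (B(X) = (2*X)/((2*X)) = (2*X)*(1/(2*X)) = 1)
(d + B(Z(-17))) - 191873 = (-123966 + 1) - 191873 = -123965 - 191873 = -315838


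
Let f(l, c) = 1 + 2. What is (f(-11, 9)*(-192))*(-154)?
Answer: 88704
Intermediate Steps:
f(l, c) = 3
(f(-11, 9)*(-192))*(-154) = (3*(-192))*(-154) = -576*(-154) = 88704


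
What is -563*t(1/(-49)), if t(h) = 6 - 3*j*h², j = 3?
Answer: -8105511/2401 ≈ -3375.9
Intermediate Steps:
t(h) = 6 - 9*h²
-563*t(1/(-49)) = -563*(6 - 9*(1/(-49))²) = -563*(6 - 9*(-1/49)²) = -563*(6 - 9*1/2401) = -563*(6 - 9/2401) = -563*14397/2401 = -8105511/2401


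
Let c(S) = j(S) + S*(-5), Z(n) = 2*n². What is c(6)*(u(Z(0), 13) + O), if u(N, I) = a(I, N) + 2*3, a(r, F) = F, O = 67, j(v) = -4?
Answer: -2482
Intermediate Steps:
c(S) = -4 - 5*S (c(S) = -4 + S*(-5) = -4 - 5*S)
u(N, I) = 6 + N (u(N, I) = N + 2*3 = N + 6 = 6 + N)
c(6)*(u(Z(0), 13) + O) = (-4 - 5*6)*((6 + 2*0²) + 67) = (-4 - 30)*((6 + 2*0) + 67) = -34*((6 + 0) + 67) = -34*(6 + 67) = -34*73 = -2482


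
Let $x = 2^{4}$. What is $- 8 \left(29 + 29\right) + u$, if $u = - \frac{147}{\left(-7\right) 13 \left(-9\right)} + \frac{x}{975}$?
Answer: $- \frac{150853}{325} \approx -464.16$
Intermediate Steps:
$x = 16$
$u = - \frac{53}{325}$ ($u = - \frac{147}{\left(-7\right) 13 \left(-9\right)} + \frac{16}{975} = - \frac{147}{\left(-91\right) \left(-9\right)} + 16 \cdot \frac{1}{975} = - \frac{147}{819} + \frac{16}{975} = \left(-147\right) \frac{1}{819} + \frac{16}{975} = - \frac{7}{39} + \frac{16}{975} = - \frac{53}{325} \approx -0.16308$)
$- 8 \left(29 + 29\right) + u = - 8 \left(29 + 29\right) - \frac{53}{325} = \left(-8\right) 58 - \frac{53}{325} = -464 - \frac{53}{325} = - \frac{150853}{325}$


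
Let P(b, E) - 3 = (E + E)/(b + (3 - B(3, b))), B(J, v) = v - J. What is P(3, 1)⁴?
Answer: 10000/81 ≈ 123.46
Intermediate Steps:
P(b, E) = 3 + E/3 (P(b, E) = 3 + (E + E)/(b + (3 - (b - 1*3))) = 3 + (2*E)/(b + (3 - (b - 3))) = 3 + (2*E)/(b + (3 - (-3 + b))) = 3 + (2*E)/(b + (3 + (3 - b))) = 3 + (2*E)/(b + (6 - b)) = 3 + (2*E)/6 = 3 + (2*E)*(⅙) = 3 + E/3)
P(3, 1)⁴ = (3 + (⅓)*1)⁴ = (3 + ⅓)⁴ = (10/3)⁴ = 10000/81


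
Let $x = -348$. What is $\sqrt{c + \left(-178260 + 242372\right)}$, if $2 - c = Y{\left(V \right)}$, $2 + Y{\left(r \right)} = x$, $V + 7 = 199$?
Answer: $4 \sqrt{4029} \approx 253.9$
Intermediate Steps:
$V = 192$ ($V = -7 + 199 = 192$)
$Y{\left(r \right)} = -350$ ($Y{\left(r \right)} = -2 - 348 = -350$)
$c = 352$ ($c = 2 - -350 = 2 + 350 = 352$)
$\sqrt{c + \left(-178260 + 242372\right)} = \sqrt{352 + \left(-178260 + 242372\right)} = \sqrt{352 + 64112} = \sqrt{64464} = 4 \sqrt{4029}$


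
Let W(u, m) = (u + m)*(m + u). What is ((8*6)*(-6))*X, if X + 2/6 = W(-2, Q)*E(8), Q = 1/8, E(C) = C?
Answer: -8004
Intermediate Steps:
Q = ⅛ (Q = 1*(⅛) = ⅛ ≈ 0.12500)
W(u, m) = (m + u)² (W(u, m) = (m + u)*(m + u) = (m + u)²)
X = 667/24 (X = -⅓ + (⅛ - 2)²*8 = -⅓ + (-15/8)²*8 = -⅓ + (225/64)*8 = -⅓ + 225/8 = 667/24 ≈ 27.792)
((8*6)*(-6))*X = ((8*6)*(-6))*(667/24) = (48*(-6))*(667/24) = -288*667/24 = -8004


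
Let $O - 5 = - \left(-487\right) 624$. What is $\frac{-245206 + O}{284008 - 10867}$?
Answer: $\frac{58687}{273141} \approx 0.21486$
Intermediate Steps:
$O = 303893$ ($O = 5 - \left(-487\right) 624 = 5 - -303888 = 5 + 303888 = 303893$)
$\frac{-245206 + O}{284008 - 10867} = \frac{-245206 + 303893}{284008 - 10867} = \frac{58687}{273141}$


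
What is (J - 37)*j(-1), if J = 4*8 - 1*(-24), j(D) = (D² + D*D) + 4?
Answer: 114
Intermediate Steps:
j(D) = 4 + 2*D² (j(D) = (D² + D²) + 4 = 2*D² + 4 = 4 + 2*D²)
J = 56 (J = 32 + 24 = 56)
(J - 37)*j(-1) = (56 - 37)*(4 + 2*(-1)²) = 19*(4 + 2*1) = 19*(4 + 2) = 19*6 = 114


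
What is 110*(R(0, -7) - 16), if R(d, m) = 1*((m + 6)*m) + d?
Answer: -990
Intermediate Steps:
R(d, m) = d + m*(6 + m) (R(d, m) = 1*((6 + m)*m) + d = 1*(m*(6 + m)) + d = m*(6 + m) + d = d + m*(6 + m))
110*(R(0, -7) - 16) = 110*((0 + (-7)² + 6*(-7)) - 16) = 110*((0 + 49 - 42) - 16) = 110*(7 - 16) = 110*(-9) = -990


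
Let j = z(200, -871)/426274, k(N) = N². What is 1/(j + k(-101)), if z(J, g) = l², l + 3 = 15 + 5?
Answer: 426274/4348421363 ≈ 9.8030e-5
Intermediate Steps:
l = 17 (l = -3 + (15 + 5) = -3 + 20 = 17)
z(J, g) = 289 (z(J, g) = 17² = 289)
j = 289/426274 ≈ 0.00067797
1/(j + k(-101)) = 1/(289/426274 + (-101)²) = 1/(289/426274 + 10201) = 1/(4348421363/426274) = 426274/4348421363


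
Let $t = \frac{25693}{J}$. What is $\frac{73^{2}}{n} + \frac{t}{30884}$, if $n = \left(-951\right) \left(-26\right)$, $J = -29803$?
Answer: $\frac{2452183685095}{11379348438276} \approx 0.21549$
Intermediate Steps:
$n = 24726$
$t = - \frac{25693}{29803}$ ($t = \frac{25693}{-29803} = 25693 \left(- \frac{1}{29803}\right) = - \frac{25693}{29803} \approx -0.86209$)
$\frac{73^{2}}{n} + \frac{t}{30884} = \frac{73^{2}}{24726} - \frac{25693}{29803 \cdot 30884} = 5329 \cdot \frac{1}{24726} - \frac{25693}{920435852} = \frac{5329}{24726} - \frac{25693}{920435852} = \frac{2452183685095}{11379348438276}$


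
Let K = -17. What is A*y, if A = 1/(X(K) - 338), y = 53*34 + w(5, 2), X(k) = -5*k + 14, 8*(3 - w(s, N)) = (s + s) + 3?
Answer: -14427/1912 ≈ -7.5455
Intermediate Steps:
w(s, N) = 21/8 - s/4 (w(s, N) = 3 - ((s + s) + 3)/8 = 3 - (2*s + 3)/8 = 3 - (3 + 2*s)/8 = 3 + (-3/8 - s/4) = 21/8 - s/4)
X(k) = 14 - 5*k
y = 14427/8 (y = 53*34 + (21/8 - ¼*5) = 1802 + (21/8 - 5/4) = 1802 + 11/8 = 14427/8 ≈ 1803.4)
A = -1/239 (A = 1/((14 - 5*(-17)) - 338) = 1/((14 + 85) - 338) = 1/(99 - 338) = 1/(-239) = -1/239 ≈ -0.0041841)
A*y = -1/239*14427/8 = -14427/1912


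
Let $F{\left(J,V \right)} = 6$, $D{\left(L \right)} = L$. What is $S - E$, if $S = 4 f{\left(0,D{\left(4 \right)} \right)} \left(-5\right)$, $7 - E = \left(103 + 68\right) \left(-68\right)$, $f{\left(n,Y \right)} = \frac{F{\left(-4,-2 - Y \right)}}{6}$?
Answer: $-11655$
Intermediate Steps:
$f{\left(n,Y \right)} = 1$ ($f{\left(n,Y \right)} = \frac{6}{6} = 6 \cdot \frac{1}{6} = 1$)
$E = 11635$ ($E = 7 - \left(103 + 68\right) \left(-68\right) = 7 - 171 \left(-68\right) = 7 - -11628 = 7 + 11628 = 11635$)
$S = -20$ ($S = 4 \cdot 1 \left(-5\right) = 4 \left(-5\right) = -20$)
$S - E = -20 - 11635 = -11655$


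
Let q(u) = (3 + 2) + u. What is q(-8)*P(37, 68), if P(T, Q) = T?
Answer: -111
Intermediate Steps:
q(u) = 5 + u
q(-8)*P(37, 68) = (5 - 8)*37 = -3*37 = -111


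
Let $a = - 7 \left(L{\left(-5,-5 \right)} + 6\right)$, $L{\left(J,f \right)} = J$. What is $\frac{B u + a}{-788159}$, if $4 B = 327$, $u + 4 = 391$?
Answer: $- \frac{126521}{3152636} \approx -0.040132$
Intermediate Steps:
$u = 387$ ($u = -4 + 391 = 387$)
$B = \frac{327}{4}$ ($B = \frac{1}{4} \cdot 327 = \frac{327}{4} \approx 81.75$)
$a = -7$ ($a = - 7 \left(-5 + 6\right) = \left(-7\right) 1 = -7$)
$\frac{B u + a}{-788159} = \frac{\frac{327}{4} \cdot 387 - 7}{-788159} = \left(\frac{126549}{4} - 7\right) \left(- \frac{1}{788159}\right) = \frac{126521}{4} \left(- \frac{1}{788159}\right) = - \frac{126521}{3152636}$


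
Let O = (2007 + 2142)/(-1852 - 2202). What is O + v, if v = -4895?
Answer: -19848479/4054 ≈ -4896.0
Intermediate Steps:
O = -4149/4054 (O = 4149/(-4054) = 4149*(-1/4054) = -4149/4054 ≈ -1.0234)
O + v = -4149/4054 - 4895 = -19848479/4054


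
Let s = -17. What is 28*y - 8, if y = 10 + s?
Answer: -204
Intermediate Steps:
y = -7 (y = 10 - 17 = -7)
28*y - 8 = 28*(-7) - 8 = -196 - 8 = -204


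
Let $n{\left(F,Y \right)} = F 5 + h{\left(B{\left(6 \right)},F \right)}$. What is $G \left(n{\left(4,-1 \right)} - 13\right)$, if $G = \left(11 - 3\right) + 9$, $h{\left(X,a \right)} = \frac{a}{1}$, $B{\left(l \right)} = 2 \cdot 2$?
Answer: $187$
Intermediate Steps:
$B{\left(l \right)} = 4$
$h{\left(X,a \right)} = a$ ($h{\left(X,a \right)} = a 1 = a$)
$n{\left(F,Y \right)} = 6 F$ ($n{\left(F,Y \right)} = F 5 + F = 5 F + F = 6 F$)
$G = 17$ ($G = 8 + 9 = 17$)
$G \left(n{\left(4,-1 \right)} - 13\right) = 17 \left(6 \cdot 4 - 13\right) = 17 \left(24 - 13\right) = 17 \cdot 11 = 187$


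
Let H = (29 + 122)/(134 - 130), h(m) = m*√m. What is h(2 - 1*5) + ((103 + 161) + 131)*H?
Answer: 59645/4 - 3*I*√3 ≈ 14911.0 - 5.1962*I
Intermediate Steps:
h(m) = m^(3/2)
H = 151/4 ≈ 37.750
h(2 - 1*5) + ((103 + 161) + 131)*H = (2 - 1*5)^(3/2) + ((103 + 161) + 131)*(151/4) = (2 - 5)^(3/2) + (264 + 131)*(151/4) = (-3)^(3/2) + 395*(151/4) = -3*I*√3 + 59645/4 = 59645/4 - 3*I*√3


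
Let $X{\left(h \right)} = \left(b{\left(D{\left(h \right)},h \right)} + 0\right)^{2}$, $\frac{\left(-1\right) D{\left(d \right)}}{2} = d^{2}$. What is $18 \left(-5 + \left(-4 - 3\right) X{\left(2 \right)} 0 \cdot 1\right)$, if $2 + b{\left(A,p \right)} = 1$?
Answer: $-90$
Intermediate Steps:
$D{\left(d \right)} = - 2 d^{2}$
$b{\left(A,p \right)} = -1$ ($b{\left(A,p \right)} = -2 + 1 = -1$)
$X{\left(h \right)} = 1$ ($X{\left(h \right)} = \left(-1 + 0\right)^{2} = \left(-1\right)^{2} = 1$)
$18 \left(-5 + \left(-4 - 3\right) X{\left(2 \right)} 0 \cdot 1\right) = 18 \left(-5 + \left(-4 - 3\right) 1 \cdot 0 \cdot 1\right) = 18 \left(-5 - 7 \cdot 0 \cdot 1\right) = 18 \left(-5 - 0\right) = 18 \left(-5 + 0\right) = 18 \left(-5\right) = -90$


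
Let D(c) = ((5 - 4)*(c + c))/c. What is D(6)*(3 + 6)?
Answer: 18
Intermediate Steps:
D(c) = 2 (D(c) = (1*(2*c))/c = (2*c)/c = 2)
D(6)*(3 + 6) = 2*(3 + 6) = 2*9 = 18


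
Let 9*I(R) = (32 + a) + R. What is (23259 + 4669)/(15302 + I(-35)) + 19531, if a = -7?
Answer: 672456575/34427 ≈ 19533.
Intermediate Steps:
I(R) = 25/9 + R/9 (I(R) = ((32 - 7) + R)/9 = (25 + R)/9 = 25/9 + R/9)
(23259 + 4669)/(15302 + I(-35)) + 19531 = (23259 + 4669)/(15302 + (25/9 + (⅑)*(-35))) + 19531 = 27928/(15302 + (25/9 - 35/9)) + 19531 = 27928/(15302 - 10/9) + 19531 = 27928/(137708/9) + 19531 = 27928*(9/137708) + 19531 = 62838/34427 + 19531 = 672456575/34427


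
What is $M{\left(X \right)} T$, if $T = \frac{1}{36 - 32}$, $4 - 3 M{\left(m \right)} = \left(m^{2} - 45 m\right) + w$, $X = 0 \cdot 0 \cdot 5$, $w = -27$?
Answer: $\frac{31}{12} \approx 2.5833$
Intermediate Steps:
$X = 0$ ($X = 0 \cdot 5 = 0$)
$M{\left(m \right)} = \frac{31}{3} + 15 m - \frac{m^{2}}{3}$ ($M{\left(m \right)} = \frac{4}{3} - \frac{\left(m^{2} - 45 m\right) - 27}{3} = \frac{4}{3} - \frac{-27 + m^{2} - 45 m}{3} = \frac{4}{3} + \left(9 + 15 m - \frac{m^{2}}{3}\right) = \frac{31}{3} + 15 m - \frac{m^{2}}{3}$)
$T = \frac{1}{4} \approx 0.25$
$M{\left(X \right)} T = \left(\frac{31}{3} + 15 \cdot 0 - \frac{0^{2}}{3}\right) \frac{1}{4} = \left(\frac{31}{3} + 0 - 0\right) \frac{1}{4} = \left(\frac{31}{3} + 0 + 0\right) \frac{1}{4} = \frac{31}{3} \cdot \frac{1}{4} = \frac{31}{12}$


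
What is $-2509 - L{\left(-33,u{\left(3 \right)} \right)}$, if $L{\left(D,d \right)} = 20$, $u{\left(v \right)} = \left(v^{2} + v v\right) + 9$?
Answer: $-2529$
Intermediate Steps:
$u{\left(v \right)} = 9 + 2 v^{2}$ ($u{\left(v \right)} = \left(v^{2} + v^{2}\right) + 9 = 2 v^{2} + 9 = 9 + 2 v^{2}$)
$-2509 - L{\left(-33,u{\left(3 \right)} \right)} = -2509 - 20 = -2529$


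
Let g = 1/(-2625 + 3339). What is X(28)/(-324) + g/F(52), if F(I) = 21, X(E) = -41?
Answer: 34171/269892 ≈ 0.12661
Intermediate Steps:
g = 1/714 ≈ 0.0014006
X(28)/(-324) + g/F(52) = -41/(-324) + (1/714)/21 = -41*(-1/324) + (1/714)*(1/21) = 41/324 + 1/14994 = 34171/269892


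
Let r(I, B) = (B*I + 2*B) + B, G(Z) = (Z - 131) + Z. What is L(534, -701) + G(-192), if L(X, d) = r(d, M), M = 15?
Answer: -10985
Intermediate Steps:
G(Z) = -131 + 2*Z (G(Z) = (-131 + Z) + Z = -131 + 2*Z)
r(I, B) = 3*B + B*I (r(I, B) = (2*B + B*I) + B = 3*B + B*I)
L(X, d) = 45 + 15*d (L(X, d) = 15*(3 + d) = 45 + 15*d)
L(534, -701) + G(-192) = (45 + 15*(-701)) + (-131 + 2*(-192)) = (45 - 10515) + (-131 - 384) = -10470 - 515 = -10985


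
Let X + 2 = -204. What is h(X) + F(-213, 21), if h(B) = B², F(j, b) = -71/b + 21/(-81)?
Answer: 8019716/189 ≈ 42432.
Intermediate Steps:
X = -206 (X = -2 - 204 = -206)
F(j, b) = -7/27 - 71/b (F(j, b) = -71/b + 21*(-1/81) = -71/b - 7/27 = -7/27 - 71/b)
h(X) + F(-213, 21) = (-206)² + (-7/27 - 71/21) = 42436 + (-7/27 - 71*1/21) = 42436 + (-7/27 - 71/21) = 42436 - 688/189 = 8019716/189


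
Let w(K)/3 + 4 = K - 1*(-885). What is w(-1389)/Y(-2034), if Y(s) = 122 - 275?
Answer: 508/51 ≈ 9.9608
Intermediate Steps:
Y(s) = -153
w(K) = 2643 + 3*K (w(K) = -12 + 3*(K - 1*(-885)) = -12 + 3*(K + 885) = -12 + 3*(885 + K) = -12 + (2655 + 3*K) = 2643 + 3*K)
w(-1389)/Y(-2034) = (2643 + 3*(-1389))/(-153) = (2643 - 4167)*(-1/153) = -1524*(-1/153) = 508/51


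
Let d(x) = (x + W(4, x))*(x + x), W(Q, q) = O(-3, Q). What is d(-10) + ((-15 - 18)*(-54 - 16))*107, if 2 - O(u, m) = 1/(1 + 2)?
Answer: 742010/3 ≈ 2.4734e+5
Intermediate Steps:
O(u, m) = 5/3 (O(u, m) = 2 - 1/(1 + 2) = 2 - 1/3 = 2 - 1*⅓ = 2 - ⅓ = 5/3)
W(Q, q) = 5/3
d(x) = 2*x*(5/3 + x) (d(x) = (x + 5/3)*(x + x) = (5/3 + x)*(2*x) = 2*x*(5/3 + x))
d(-10) + ((-15 - 18)*(-54 - 16))*107 = (⅔)*(-10)*(5 + 3*(-10)) + ((-15 - 18)*(-54 - 16))*107 = (⅔)*(-10)*(5 - 30) - 33*(-70)*107 = (⅔)*(-10)*(-25) + 2310*107 = 500/3 + 247170 = 742010/3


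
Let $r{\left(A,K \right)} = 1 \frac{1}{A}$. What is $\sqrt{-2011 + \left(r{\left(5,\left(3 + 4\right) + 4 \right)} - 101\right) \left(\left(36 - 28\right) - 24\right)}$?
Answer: $\frac{i \sqrt{9955}}{5} \approx 19.955 i$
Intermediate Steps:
$r{\left(A,K \right)} = \frac{1}{A}$
$\sqrt{-2011 + \left(r{\left(5,\left(3 + 4\right) + 4 \right)} - 101\right) \left(\left(36 - 28\right) - 24\right)} = \sqrt{-2011 + \left(\frac{1}{5} - 101\right) \left(\left(36 - 28\right) - 24\right)} = \sqrt{-2011 + \left(\frac{1}{5} - 101\right) \left(8 - 24\right)} = \sqrt{-2011 - - \frac{8064}{5}} = \sqrt{-2011 + \frac{8064}{5}} = \sqrt{- \frac{1991}{5}} = \frac{i \sqrt{9955}}{5}$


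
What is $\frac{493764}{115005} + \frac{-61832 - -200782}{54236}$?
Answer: $\frac{1018088787}{148509790} \approx 6.8554$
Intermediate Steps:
$\frac{493764}{115005} + \frac{-61832 - -200782}{54236} = 493764 \cdot \frac{1}{115005} + \left(-61832 + 200782\right) \frac{1}{54236} = \frac{164588}{38335} + 138950 \cdot \frac{1}{54236} = \frac{164588}{38335} + \frac{9925}{3874} = \frac{1018088787}{148509790}$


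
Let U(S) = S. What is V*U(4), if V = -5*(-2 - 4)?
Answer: 120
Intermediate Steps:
V = 30 (V = -5*(-6) = 30)
V*U(4) = 30*4 = 120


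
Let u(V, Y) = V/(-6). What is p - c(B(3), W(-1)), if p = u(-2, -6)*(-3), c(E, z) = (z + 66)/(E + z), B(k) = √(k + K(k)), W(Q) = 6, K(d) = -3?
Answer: -13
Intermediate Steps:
u(V, Y) = -V/6 (u(V, Y) = V*(-⅙) = -V/6)
B(k) = √(-3 + k) (B(k) = √(k - 3) = √(-3 + k))
c(E, z) = (66 + z)/(E + z)
p = -1 (p = -⅙*(-2)*(-3) = (⅓)*(-3) = -1)
p - c(B(3), W(-1)) = -1 - (66 + 6)/(√(-3 + 3) + 6) = -1 - 72/(√0 + 6) = -1 - 72/(0 + 6) = -1 - 72/6 = -1 - 1*12 = -1 - 12 = -13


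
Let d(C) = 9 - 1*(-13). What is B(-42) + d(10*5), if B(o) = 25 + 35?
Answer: 82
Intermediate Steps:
d(C) = 22 (d(C) = 9 + 13 = 22)
B(o) = 60
B(-42) + d(10*5) = 60 + 22 = 82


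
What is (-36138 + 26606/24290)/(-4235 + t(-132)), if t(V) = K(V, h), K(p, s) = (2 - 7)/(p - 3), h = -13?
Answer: 11849833089/1388707880 ≈ 8.5330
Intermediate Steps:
K(p, s) = -5/(-3 + p)
t(V) = -5/(-3 + V)
(-36138 + 26606/24290)/(-4235 + t(-132)) = (-36138 + 26606/24290)/(-4235 - 5/(-3 - 132)) = (-36138 + 26606*(1/24290))/(-4235 - 5/(-135)) = (-36138 + 13303/12145)/(-4235 - 5*(-1/135)) = -438882707/(12145*(-4235 + 1/27)) = -438882707/(12145*(-114344/27)) = -438882707/12145*(-27/114344) = 11849833089/1388707880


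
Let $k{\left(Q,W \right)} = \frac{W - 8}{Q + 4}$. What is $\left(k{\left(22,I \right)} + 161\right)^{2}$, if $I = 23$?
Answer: $\frac{17648401}{676} \approx 26107.0$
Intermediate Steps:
$k{\left(Q,W \right)} = \frac{-8 + W}{4 + Q}$
$\left(k{\left(22,I \right)} + 161\right)^{2} = \left(\frac{-8 + 23}{4 + 22} + 161\right)^{2} = \left(\frac{1}{26} \cdot 15 + 161\right)^{2} = \left(\frac{15}{26} + 161\right)^{2} = \left(\frac{4201}{26}\right)^{2} = \frac{17648401}{676}$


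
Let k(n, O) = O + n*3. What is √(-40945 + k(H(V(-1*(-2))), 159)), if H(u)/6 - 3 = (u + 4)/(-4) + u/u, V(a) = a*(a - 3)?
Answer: I*√40723 ≈ 201.8*I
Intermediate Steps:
V(a) = a*(-3 + a)
H(u) = 18 - 3*u/2 (H(u) = 18 + 6*((u + 4)/(-4) + u/u) = 18 + 6*((4 + u)*(-¼) + 1) = 18 + 6*((-1 - u/4) + 1) = 18 + 6*(-u/4) = 18 - 3*u/2)
k(n, O) = O + 3*n
√(-40945 + k(H(V(-1*(-2))), 159)) = √(-40945 + (159 + 3*(18 - 3*(-1*(-2))*(-3 - 1*(-2))/2))) = √(-40945 + (159 + 3*(18 - 3*(-3 + 2)))) = √(-40945 + (159 + 3*(18 - 3*(-1)))) = √(-40945 + (159 + 3*(18 - 3/2*(-2)))) = √(-40945 + (159 + 3*(18 + 3))) = √(-40945 + (159 + 3*21)) = √(-40945 + (159 + 63)) = √(-40945 + 222) = √(-40723) = I*√40723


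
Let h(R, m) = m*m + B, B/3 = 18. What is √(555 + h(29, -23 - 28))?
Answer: √3210 ≈ 56.657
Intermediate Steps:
B = 54 (B = 3*18 = 54)
h(R, m) = 54 + m² (h(R, m) = m*m + 54 = m² + 54 = 54 + m²)
√(555 + h(29, -23 - 28)) = √(555 + (54 + (-23 - 28)²)) = √(555 + (54 + (-51)²)) = √(555 + (54 + 2601)) = √(555 + 2655) = √3210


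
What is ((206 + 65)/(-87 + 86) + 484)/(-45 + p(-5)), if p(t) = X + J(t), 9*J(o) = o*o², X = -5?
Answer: -1917/575 ≈ -3.3339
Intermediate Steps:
J(o) = o³/9 (J(o) = (o*o²)/9 = o³/9)
p(t) = -5 + t³/9
((206 + 65)/(-87 + 86) + 484)/(-45 + p(-5)) = ((206 + 65)/(-87 + 86) + 484)/(-45 + (-5 + (⅑)*(-5)³)) = (271/(-1) + 484)/(-45 + (-5 + (⅑)*(-125))) = (271*(-1) + 484)/(-45 + (-5 - 125/9)) = (-271 + 484)/(-45 - 170/9) = 213/(-575/9) = 213*(-9/575) = -1917/575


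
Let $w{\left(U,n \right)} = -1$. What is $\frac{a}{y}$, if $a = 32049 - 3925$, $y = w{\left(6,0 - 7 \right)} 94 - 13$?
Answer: $- \frac{28124}{107} \approx -262.84$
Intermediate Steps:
$y = -107$ ($y = \left(-1\right) 94 - 13 = -94 - 13 = -107$)
$a = 28124$
$\frac{a}{y} = \frac{28124}{-107} = 28124 \left(- \frac{1}{107}\right) = - \frac{28124}{107}$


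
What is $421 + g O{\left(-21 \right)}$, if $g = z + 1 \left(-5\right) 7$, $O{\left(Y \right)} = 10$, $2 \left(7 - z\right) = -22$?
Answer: $251$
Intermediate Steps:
$z = 18$ ($z = 7 - -11 = 7 + 11 = 18$)
$g = -17$ ($g = 18 + 1 \left(-5\right) 7 = 18 - 35 = -17$)
$421 + g O{\left(-21 \right)} = 421 - 170 = 251$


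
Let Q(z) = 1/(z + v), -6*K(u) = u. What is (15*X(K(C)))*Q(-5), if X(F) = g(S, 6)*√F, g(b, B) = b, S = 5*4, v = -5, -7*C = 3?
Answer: -15*√14/7 ≈ -8.0178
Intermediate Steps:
C = -3/7 (C = -⅐*3 = -3/7 ≈ -0.42857)
S = 20
K(u) = -u/6
Q(z) = 1/(-5 + z) (Q(z) = 1/(z - 5) = 1/(-5 + z))
X(F) = 20*√F
(15*X(K(C)))*Q(-5) = (15*(20*√(-⅙*(-3/7))))/(-5 - 5) = (15*(20*√(1/14)))/(-10) = (15*(20*(√14/14)))*(-⅒) = (15*(10*√14/7))*(-⅒) = (150*√14/7)*(-⅒) = -15*√14/7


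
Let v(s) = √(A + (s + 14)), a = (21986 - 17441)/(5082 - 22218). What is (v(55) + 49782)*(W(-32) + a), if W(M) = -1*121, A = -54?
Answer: -5747058099/952 - 230889*√15/1904 ≈ -6.0373e+6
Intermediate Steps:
W(M) = -121
a = -505/1904 (a = 4545/(-17136) = 4545*(-1/17136) = -505/1904 ≈ -0.26523)
v(s) = √(-40 + s) (v(s) = √(-54 + (s + 14)) = √(-54 + (14 + s)) = √(-40 + s))
(v(55) + 49782)*(W(-32) + a) = (√(-40 + 55) + 49782)*(-121 - 505/1904) = (√15 + 49782)*(-230889/1904) = (49782 + √15)*(-230889/1904) = -5747058099/952 - 230889*√15/1904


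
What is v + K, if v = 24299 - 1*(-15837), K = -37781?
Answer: 2355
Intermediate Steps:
v = 40136 (v = 24299 + 15837 = 40136)
v + K = 40136 - 37781 = 2355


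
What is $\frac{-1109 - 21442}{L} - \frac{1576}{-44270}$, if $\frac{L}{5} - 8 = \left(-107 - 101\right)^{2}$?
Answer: $- \frac{21911647}{319275240} \approx -0.068629$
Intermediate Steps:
$L = 216360$ ($L = 40 + 5 \left(-107 - 101\right)^{2} = 40 + 5 \left(-208\right)^{2} = 40 + 5 \cdot 43264 = 40 + 216320 = 216360$)
$\frac{-1109 - 21442}{L} - \frac{1576}{-44270} = \frac{-1109 - 21442}{216360} - \frac{1576}{-44270} = \left(-22551\right) \frac{1}{216360} - - \frac{788}{22135} = - \frac{7517}{72120} + \frac{788}{22135} = - \frac{21911647}{319275240}$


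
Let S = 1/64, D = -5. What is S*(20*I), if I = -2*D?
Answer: 25/8 ≈ 3.1250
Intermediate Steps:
S = 1/64 ≈ 0.015625
I = 10 (I = -2*(-5) = 10)
S*(20*I) = (20*10)/64 = (1/64)*200 = 25/8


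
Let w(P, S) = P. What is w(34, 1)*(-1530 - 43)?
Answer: -53482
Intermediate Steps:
w(34, 1)*(-1530 - 43) = 34*(-1530 - 43) = 34*(-1573) = -53482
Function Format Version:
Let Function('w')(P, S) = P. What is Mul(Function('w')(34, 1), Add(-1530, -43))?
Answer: -53482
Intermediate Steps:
Mul(Function('w')(34, 1), Add(-1530, -43)) = Mul(34, Add(-1530, -43)) = Mul(34, -1573) = -53482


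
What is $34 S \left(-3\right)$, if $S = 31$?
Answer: $-3162$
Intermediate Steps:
$34 S \left(-3\right) = 34 \cdot 31 \left(-3\right) = 1054 \left(-3\right) = -3162$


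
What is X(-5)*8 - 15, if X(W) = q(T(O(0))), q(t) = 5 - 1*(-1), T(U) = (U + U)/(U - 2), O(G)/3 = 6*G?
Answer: 33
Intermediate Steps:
O(G) = 18*G (O(G) = 3*(6*G) = 18*G)
T(U) = 2*U/(-2 + U) (T(U) = (2*U)/(-2 + U) = 2*U/(-2 + U))
q(t) = 6 (q(t) = 5 + 1 = 6)
X(W) = 6
X(-5)*8 - 15 = 6*8 - 15 = 48 - 15 = 33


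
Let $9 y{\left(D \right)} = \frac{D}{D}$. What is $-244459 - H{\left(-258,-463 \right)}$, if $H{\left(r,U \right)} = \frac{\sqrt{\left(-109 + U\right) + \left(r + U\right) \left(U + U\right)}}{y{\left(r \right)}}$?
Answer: $-244459 - 9 \sqrt{667074} \approx -2.5181 \cdot 10^{5}$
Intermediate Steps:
$y{\left(D \right)} = \frac{1}{9}$ ($y{\left(D \right)} = \frac{D \frac{1}{D}}{9} = \frac{1}{9} \cdot 1 = \frac{1}{9}$)
$H{\left(r,U \right)} = 9 \sqrt{-109 + U + 2 U \left(U + r\right)}$ ($H{\left(r,U \right)} = \sqrt{\left(-109 + U\right) + \left(r + U\right) \left(U + U\right)} \frac{1}{\frac{1}{9}} = \sqrt{\left(-109 + U\right) + \left(U + r\right) 2 U} 9 = \sqrt{\left(-109 + U\right) + 2 U \left(U + r\right)} 9 = \sqrt{-109 + U + 2 U \left(U + r\right)} 9 = 9 \sqrt{-109 + U + 2 U \left(U + r\right)}$)
$-244459 - H{\left(-258,-463 \right)} = -244459 - 9 \sqrt{-109 - 463 + 2 \left(-463\right)^{2} + 2 \left(-463\right) \left(-258\right)} = -244459 - 9 \sqrt{-109 - 463 + 2 \cdot 214369 + 238908} = -244459 - 9 \sqrt{-109 - 463 + 428738 + 238908} = -244459 - 9 \sqrt{667074}$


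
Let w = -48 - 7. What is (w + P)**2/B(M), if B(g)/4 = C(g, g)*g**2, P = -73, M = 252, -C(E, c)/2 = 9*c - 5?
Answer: -128/8981847 ≈ -1.4251e-5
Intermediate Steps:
w = -55
C(E, c) = 10 - 18*c (C(E, c) = -2*(9*c - 5) = -2*(-5 + 9*c) = 10 - 18*c)
B(g) = 4*g**2*(10 - 18*g) (B(g) = 4*((10 - 18*g)*g**2) = 4*(g**2*(10 - 18*g)) = 4*g**2*(10 - 18*g))
(w + P)**2/B(M) = (-55 - 73)**2/((252**2*(40 - 72*252))) = (-128)**2/((63504*(40 - 18144))) = 16384/((63504*(-18104))) = 16384/(-1149676416) = 16384*(-1/1149676416) = -128/8981847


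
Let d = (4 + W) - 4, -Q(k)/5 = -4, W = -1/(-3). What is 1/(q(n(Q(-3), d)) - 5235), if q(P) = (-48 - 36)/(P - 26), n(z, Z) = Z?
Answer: -11/57549 ≈ -0.00019114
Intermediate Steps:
W = ⅓ (W = -1*(-⅓) = ⅓ ≈ 0.33333)
Q(k) = 20 (Q(k) = -5*(-4) = 20)
d = ⅓ (d = (4 + ⅓) - 4 = 13/3 - 4 = ⅓ ≈ 0.33333)
q(P) = -84/(-26 + P)
1/(q(n(Q(-3), d)) - 5235) = 1/(-84/(-26 + ⅓) - 5235) = 1/(-84/(-77/3) - 5235) = 1/(-84*(-3/77) - 5235) = 1/(36/11 - 5235) = 1/(-57549/11) = -11/57549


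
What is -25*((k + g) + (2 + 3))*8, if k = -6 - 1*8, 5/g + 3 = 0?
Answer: 6400/3 ≈ 2133.3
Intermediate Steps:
g = -5/3 (g = 5/(-3 + 0) = 5/(-3) = 5*(-⅓) = -5/3 ≈ -1.6667)
k = -14 (k = -6 - 8 = -14)
-25*((k + g) + (2 + 3))*8 = -25*((-14 - 5/3) + (2 + 3))*8 = -25*(-47/3 + 5)*8 = -25*(-32/3)*8 = -(-800)*8/3 = -1*(-6400/3) = 6400/3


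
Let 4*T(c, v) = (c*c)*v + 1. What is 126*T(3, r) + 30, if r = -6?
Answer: -3279/2 ≈ -1639.5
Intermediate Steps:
T(c, v) = 1/4 + v*c**2/4 (T(c, v) = ((c*c)*v + 1)/4 = (c**2*v + 1)/4 = (v*c**2 + 1)/4 = (1 + v*c**2)/4 = 1/4 + v*c**2/4)
126*T(3, r) + 30 = 126*(1/4 + (1/4)*(-6)*3**2) + 30 = 126*(1/4 + (1/4)*(-6)*9) + 30 = 126*(1/4 - 27/2) + 30 = 126*(-53/4) + 30 = -3339/2 + 30 = -3279/2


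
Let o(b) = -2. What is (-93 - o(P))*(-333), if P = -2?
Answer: 30303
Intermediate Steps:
(-93 - o(P))*(-333) = (-93 - 1*(-2))*(-333) = (-93 + 2)*(-333) = -91*(-333) = 30303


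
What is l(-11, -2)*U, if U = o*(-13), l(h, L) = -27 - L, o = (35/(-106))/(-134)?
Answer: 11375/14204 ≈ 0.80083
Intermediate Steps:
o = 35/14204 (o = (35*(-1/106))*(-1/134) = -35/106*(-1/134) = 35/14204 ≈ 0.0024641)
U = -455/14204 (U = (35/14204)*(-13) = -455/14204 ≈ -0.032033)
l(-11, -2)*U = (-27 - 1*(-2))*(-455/14204) = (-27 + 2)*(-455/14204) = -25*(-455/14204) = 11375/14204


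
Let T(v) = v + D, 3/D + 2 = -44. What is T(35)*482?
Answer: 387287/23 ≈ 16839.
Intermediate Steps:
D = -3/46 (D = 3/(-2 - 44) = 3/(-46) = 3*(-1/46) = -3/46 ≈ -0.065217)
T(v) = -3/46 + v (T(v) = v - 3/46 = -3/46 + v)
T(35)*482 = (-3/46 + 35)*482 = (1607/46)*482 = 387287/23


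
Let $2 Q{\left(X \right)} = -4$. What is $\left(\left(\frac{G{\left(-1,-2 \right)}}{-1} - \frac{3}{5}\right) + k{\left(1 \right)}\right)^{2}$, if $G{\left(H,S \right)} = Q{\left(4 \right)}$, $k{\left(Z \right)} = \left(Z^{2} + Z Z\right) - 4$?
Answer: $\frac{9}{25} \approx 0.36$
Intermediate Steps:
$Q{\left(X \right)} = -2$ ($Q{\left(X \right)} = \frac{1}{2} \left(-4\right) = -2$)
$k{\left(Z \right)} = -4 + 2 Z^{2}$ ($k{\left(Z \right)} = \left(Z^{2} + Z^{2}\right) - 4 = 2 Z^{2} - 4 = -4 + 2 Z^{2}$)
$G{\left(H,S \right)} = -2$
$\left(\left(\frac{G{\left(-1,-2 \right)}}{-1} - \frac{3}{5}\right) + k{\left(1 \right)}\right)^{2} = \left(\left(- \frac{2}{-1} - \frac{3}{5}\right) - \left(4 - 2 \cdot 1^{2}\right)\right)^{2} = \left(\left(\left(-2\right) \left(-1\right) - \frac{3}{5}\right) + \left(-4 + 2 \cdot 1\right)\right)^{2} = \left(\left(2 - \frac{3}{5}\right) + \left(-4 + 2\right)\right)^{2} = \left(\frac{7}{5} - 2\right)^{2} = \left(- \frac{3}{5}\right)^{2} = \frac{9}{25}$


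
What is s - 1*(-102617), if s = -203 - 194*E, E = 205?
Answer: 62644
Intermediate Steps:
s = -39973 (s = -203 - 194*205 = -203 - 39770 = -39973)
s - 1*(-102617) = -39973 - 1*(-102617) = -39973 + 102617 = 62644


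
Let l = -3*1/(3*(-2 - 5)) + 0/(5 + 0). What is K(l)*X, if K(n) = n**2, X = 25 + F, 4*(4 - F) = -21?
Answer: 137/196 ≈ 0.69898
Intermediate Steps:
F = 37/4 (F = 4 - 1/4*(-21) = 4 + 21/4 = 37/4 ≈ 9.2500)
X = 137/4 (X = 25 + 37/4 = 137/4 ≈ 34.250)
l = 1/7 (l = -3/((-7*3)) + 0/5 = -3/(-21) + 0*(1/5) = -3*(-1/21) + 0 = 1/7 + 0 = 1/7 ≈ 0.14286)
K(l)*X = (1/7)**2*(137/4) = (1/49)*(137/4) = 137/196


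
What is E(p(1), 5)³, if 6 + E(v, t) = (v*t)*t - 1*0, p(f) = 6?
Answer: 2985984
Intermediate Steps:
E(v, t) = -6 + v*t² (E(v, t) = -6 + ((v*t)*t - 1*0) = -6 + ((t*v)*t + 0) = -6 + (v*t² + 0) = -6 + v*t²)
E(p(1), 5)³ = (-6 + 6*5²)³ = (-6 + 6*25)³ = (-6 + 150)³ = 144³ = 2985984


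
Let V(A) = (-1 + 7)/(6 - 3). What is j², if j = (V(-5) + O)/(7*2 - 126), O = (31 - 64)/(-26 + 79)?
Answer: 5329/35236096 ≈ 0.00015124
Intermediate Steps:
O = -33/53 ≈ -0.62264
V(A) = 2 (V(A) = 6/3 = 6*(⅓) = 2)
j = -73/5936 (j = (2 - 33/53)/(7*2 - 126) = 73/(53*(14 - 126)) = (73/53)/(-112) = (73/53)*(-1/112) = -73/5936 ≈ -0.012298)
j² = (-73/5936)² = 5329/35236096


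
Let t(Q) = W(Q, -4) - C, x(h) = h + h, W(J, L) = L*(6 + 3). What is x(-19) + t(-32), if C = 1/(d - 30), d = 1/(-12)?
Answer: -26702/361 ≈ -73.967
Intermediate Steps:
d = -1/12 ≈ -0.083333
W(J, L) = 9*L (W(J, L) = L*9 = 9*L)
x(h) = 2*h
C = -12/361 (C = 1/(-1/12 - 30) = 1/(-361/12) = -12/361 ≈ -0.033241)
t(Q) = -12984/361 (t(Q) = 9*(-4) - 1*(-12/361) = -36 + 12/361 = -12984/361)
x(-19) + t(-32) = 2*(-19) - 12984/361 = -38 - 12984/361 = -26702/361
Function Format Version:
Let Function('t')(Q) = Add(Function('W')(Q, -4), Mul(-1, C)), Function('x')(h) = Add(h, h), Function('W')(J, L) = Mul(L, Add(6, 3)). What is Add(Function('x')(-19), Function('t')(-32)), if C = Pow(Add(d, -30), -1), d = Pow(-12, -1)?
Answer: Rational(-26702, 361) ≈ -73.967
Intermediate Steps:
d = Rational(-1, 12) ≈ -0.083333
Function('W')(J, L) = Mul(9, L) (Function('W')(J, L) = Mul(L, 9) = Mul(9, L))
Function('x')(h) = Mul(2, h)
C = Rational(-12, 361) (C = Pow(Add(Rational(-1, 12), -30), -1) = Pow(Rational(-361, 12), -1) = Rational(-12, 361) ≈ -0.033241)
Function('t')(Q) = Rational(-12984, 361) (Function('t')(Q) = Add(Mul(9, -4), Mul(-1, Rational(-12, 361))) = Add(-36, Rational(12, 361)) = Rational(-12984, 361))
Add(Function('x')(-19), Function('t')(-32)) = Add(Mul(2, -19), Rational(-12984, 361)) = Add(-38, Rational(-12984, 361)) = Rational(-26702, 361)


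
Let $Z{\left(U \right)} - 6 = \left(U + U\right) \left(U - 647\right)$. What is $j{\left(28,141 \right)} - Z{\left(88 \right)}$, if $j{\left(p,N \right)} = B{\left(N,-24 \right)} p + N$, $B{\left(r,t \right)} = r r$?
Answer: $655187$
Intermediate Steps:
$Z{\left(U \right)} = 6 + 2 U \left(-647 + U\right)$ ($Z{\left(U \right)} = 6 + \left(U + U\right) \left(U - 647\right) = 6 + 2 U \left(-647 + U\right)$)
$B{\left(r,t \right)} = r^{2}$
$j{\left(p,N \right)} = N + p N^{2}$ ($j{\left(p,N \right)} = N^{2} p + N = p N^{2} + N = N + p N^{2}$)
$j{\left(28,141 \right)} - Z{\left(88 \right)} = 141 \left(1 + 141 \cdot 28\right) - \left(6 - 113872 + 2 \cdot 88^{2}\right) = 141 \left(1 + 3948\right) - \left(6 - 113872 + 2 \cdot 7744\right) = 141 \cdot 3949 - \left(6 - 113872 + 15488\right) = 556809 - -98378 = 556809 + 98378 = 655187$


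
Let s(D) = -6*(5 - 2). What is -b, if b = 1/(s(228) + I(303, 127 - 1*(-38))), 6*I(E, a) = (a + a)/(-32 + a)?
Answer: 133/2339 ≈ 0.056862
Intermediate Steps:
I(E, a) = a/(3*(-32 + a)) (I(E, a) = ((a + a)/(-32 + a))/6 = ((2*a)/(-32 + a))/6 = (2*a/(-32 + a))/6 = a/(3*(-32 + a)))
s(D) = -18 (s(D) = -6*3 = -18)
b = -133/2339 (b = 1/(-18 + (127 - 1*(-38))/(3*(-32 + (127 - 1*(-38))))) = 1/(-18 + (127 + 38)/(3*(-32 + (127 + 38)))) = 1/(-18 + (⅓)*165/(-32 + 165)) = 1/(-18 + (⅓)*165/133) = 1/(-18 + (⅓)*165*(1/133)) = 1/(-18 + 55/133) = 1/(-2339/133) = -133/2339 ≈ -0.056862)
-b = -1*(-133/2339) = 133/2339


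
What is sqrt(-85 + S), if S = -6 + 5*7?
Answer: 2*I*sqrt(14) ≈ 7.4833*I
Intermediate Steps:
S = 29 (S = -6 + 35 = 29)
sqrt(-85 + S) = sqrt(-85 + 29) = sqrt(-56) = 2*I*sqrt(14)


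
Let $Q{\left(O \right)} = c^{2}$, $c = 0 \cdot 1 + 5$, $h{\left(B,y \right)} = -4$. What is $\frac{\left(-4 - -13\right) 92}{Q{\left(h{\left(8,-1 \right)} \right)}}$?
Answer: $\frac{828}{25} \approx 33.12$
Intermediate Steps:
$c = 5$ ($c = 0 + 5 = 5$)
$Q{\left(O \right)} = 25$ ($Q{\left(O \right)} = 5^{2} = 25$)
$\frac{\left(-4 - -13\right) 92}{Q{\left(h{\left(8,-1 \right)} \right)}} = \frac{\left(-4 - -13\right) 92}{25} = \left(-4 + 13\right) 92 \cdot \frac{1}{25} = 9 \cdot 92 \cdot \frac{1}{25} = 828 \cdot \frac{1}{25} = \frac{828}{25}$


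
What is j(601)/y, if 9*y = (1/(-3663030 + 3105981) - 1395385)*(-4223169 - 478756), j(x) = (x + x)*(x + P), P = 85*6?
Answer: 3347529703551/1827398023485758525 ≈ 1.8319e-6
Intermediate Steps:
P = 510
j(x) = 2*x*(510 + x) (j(x) = (x + x)*(x + 510) = (2*x)*(510 + x) = 2*x*(510 + x))
y = 3654796046971517050/5013441 (y = ((1/(-3663030 + 3105981) - 1395385)*(-4223169 - 478756))/9 = ((1/(-557049) - 1395385)*(-4701925))/9 = ((-1/557049 - 1395385)*(-4701925))/9 = (-777297818866/557049*(-4701925))/9 = (1/9)*(3654796046971517050/557049) = 3654796046971517050/5013441 ≈ 7.2900e+11)
j(601)/y = (2*601*(510 + 601))/(3654796046971517050/5013441) = (2*601*1111)*(5013441/3654796046971517050) = 1335422*(5013441/3654796046971517050) = 3347529703551/1827398023485758525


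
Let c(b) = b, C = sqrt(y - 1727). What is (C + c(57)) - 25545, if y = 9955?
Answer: -25488 + 22*sqrt(17) ≈ -25397.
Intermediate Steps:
C = 22*sqrt(17) (C = sqrt(9955 - 1727) = sqrt(8228) = 22*sqrt(17) ≈ 90.708)
(C + c(57)) - 25545 = (22*sqrt(17) + 57) - 25545 = (57 + 22*sqrt(17)) - 25545 = -25488 + 22*sqrt(17)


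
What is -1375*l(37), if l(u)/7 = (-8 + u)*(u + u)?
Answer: -20655250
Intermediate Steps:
l(u) = 14*u*(-8 + u) (l(u) = 7*((-8 + u)*(u + u)) = 7*((-8 + u)*(2*u)) = 7*(2*u*(-8 + u)) = 14*u*(-8 + u))
-1375*l(37) = -19250*37*(-8 + 37) = -19250*37*29 = -1375*15022 = -20655250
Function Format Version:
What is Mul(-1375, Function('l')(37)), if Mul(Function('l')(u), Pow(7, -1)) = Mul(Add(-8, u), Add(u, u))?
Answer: -20655250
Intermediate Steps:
Function('l')(u) = Mul(14, u, Add(-8, u)) (Function('l')(u) = Mul(7, Mul(Add(-8, u), Add(u, u))) = Mul(7, Mul(Add(-8, u), Mul(2, u))) = Mul(7, Mul(2, u, Add(-8, u))) = Mul(14, u, Add(-8, u)))
Mul(-1375, Function('l')(37)) = Mul(-1375, Mul(14, 37, Add(-8, 37))) = Mul(-1375, Mul(14, 37, 29)) = Mul(-1375, 15022) = -20655250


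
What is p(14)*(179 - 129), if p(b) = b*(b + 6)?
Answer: 14000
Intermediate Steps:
p(b) = b*(6 + b)
p(14)*(179 - 129) = (14*(6 + 14))*(179 - 129) = (14*20)*50 = 280*50 = 14000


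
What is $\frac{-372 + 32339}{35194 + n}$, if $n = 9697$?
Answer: $\frac{31967}{44891} \approx 0.7121$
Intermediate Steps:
$\frac{-372 + 32339}{35194 + n} = \frac{-372 + 32339}{35194 + 9697} = \frac{31967}{44891}$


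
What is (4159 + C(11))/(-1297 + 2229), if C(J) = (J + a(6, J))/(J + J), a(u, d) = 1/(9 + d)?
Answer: 1830181/410080 ≈ 4.4630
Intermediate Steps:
C(J) = (J + 1/(9 + J))/(2*J) (C(J) = (J + 1/(9 + J))/(J + J) = (J + 1/(9 + J))/((2*J)) = (J + 1/(9 + J))*(1/(2*J)) = (J + 1/(9 + J))/(2*J))
(4159 + C(11))/(-1297 + 2229) = (4159 + (½)*(1 + 11*(9 + 11))/(11*(9 + 11)))/(-1297 + 2229) = (4159 + (½)*(1/11)*(1 + 11*20)/20)/932 = (4159 + (½)*(1/11)*(1/20)*(1 + 220))*(1/932) = (4159 + (½)*(1/11)*(1/20)*221)*(1/932) = (4159 + 221/440)*(1/932) = (1830181/440)*(1/932) = 1830181/410080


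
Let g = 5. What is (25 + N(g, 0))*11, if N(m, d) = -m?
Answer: 220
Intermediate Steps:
(25 + N(g, 0))*11 = (25 - 1*5)*11 = (25 - 5)*11 = 20*11 = 220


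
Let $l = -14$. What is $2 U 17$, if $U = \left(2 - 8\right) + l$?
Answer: $-680$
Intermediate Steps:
$U = -20$ ($U = \left(2 - 8\right) - 14 = -6 - 14 = -20$)
$2 U 17 = 2 \left(-20\right) 17 = \left(-40\right) 17 = -680$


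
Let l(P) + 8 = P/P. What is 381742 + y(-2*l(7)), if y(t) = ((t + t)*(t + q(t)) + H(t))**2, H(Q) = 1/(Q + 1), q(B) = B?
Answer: 224213071/225 ≈ 9.9650e+5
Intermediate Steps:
l(P) = -7 (l(P) = -8 + P/P = -8 + 1 = -7)
H(Q) = 1/(1 + Q)
y(t) = (1/(1 + t) + 4*t**2)**2 (y(t) = ((t + t)*(t + t) + 1/(1 + t))**2 = ((2*t)*(2*t) + 1/(1 + t))**2 = (4*t**2 + 1/(1 + t))**2 = (1/(1 + t) + 4*t**2)**2)
381742 + y(-2*l(7)) = 381742 + (1 + 4*(-2*(-7))**2*(1 - 2*(-7)))**2/(1 - 2*(-7))**2 = 381742 + (1 + 4*14**2*(1 + 14))**2/(1 + 14)**2 = 381742 + (1 + 4*196*15)**2/15**2 = 381742 + (1 + 11760)**2/225 = 381742 + (1/225)*11761**2 = 381742 + (1/225)*138321121 = 381742 + 138321121/225 = 224213071/225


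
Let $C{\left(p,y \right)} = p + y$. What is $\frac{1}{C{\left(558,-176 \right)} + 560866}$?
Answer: $\frac{1}{561248} \approx 1.7817 \cdot 10^{-6}$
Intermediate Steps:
$\frac{1}{C{\left(558,-176 \right)} + 560866} = \frac{1}{\left(558 - 176\right) + 560866} = \frac{1}{382 + 560866} = \frac{1}{561248}$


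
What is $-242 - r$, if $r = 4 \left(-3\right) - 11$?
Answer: $-219$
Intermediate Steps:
$r = -23$ ($r = -12 - 11 = -23$)
$-242 - r = -242 - -23 = -242 + 23 = -219$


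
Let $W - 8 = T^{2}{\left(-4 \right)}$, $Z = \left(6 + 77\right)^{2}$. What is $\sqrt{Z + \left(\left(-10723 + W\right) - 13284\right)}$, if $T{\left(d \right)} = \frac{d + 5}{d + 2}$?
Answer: $\frac{i \sqrt{68439}}{2} \approx 130.8 i$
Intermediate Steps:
$T{\left(d \right)} = \frac{5 + d}{2 + d}$
$Z = 6889$ ($Z = 83^{2} = 6889$)
$W = \frac{33}{4}$ ($W = 8 + \left(\frac{5 - 4}{2 - 4}\right)^{2} = 8 + \left(\frac{1}{-2} \cdot 1\right)^{2} = 8 + \left(\left(- \frac{1}{2}\right) 1\right)^{2} = 8 + \left(- \frac{1}{2}\right)^{2} = 8 + \frac{1}{4} = \frac{33}{4} \approx 8.25$)
$\sqrt{Z + \left(\left(-10723 + W\right) - 13284\right)} = \sqrt{6889 + \left(\left(-10723 + \frac{33}{4}\right) - 13284\right)} = \sqrt{6889 - \frac{95995}{4}} = \sqrt{- \frac{68439}{4}} = \frac{i \sqrt{68439}}{2}$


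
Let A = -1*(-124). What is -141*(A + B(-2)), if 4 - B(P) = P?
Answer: -18330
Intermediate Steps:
A = 124
B(P) = 4 - P
-141*(A + B(-2)) = -141*(124 + (4 - 1*(-2))) = -141*(124 + (4 + 2)) = -141*(124 + 6) = -141*130 = -18330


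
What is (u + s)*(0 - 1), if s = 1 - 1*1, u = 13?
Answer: -13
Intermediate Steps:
s = 0 (s = 1 - 1 = 0)
(u + s)*(0 - 1) = (13 + 0)*(0 - 1) = 13*(-1) = -13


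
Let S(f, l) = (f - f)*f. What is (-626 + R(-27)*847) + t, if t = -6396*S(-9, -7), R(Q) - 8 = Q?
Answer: -16719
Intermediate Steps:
R(Q) = 8 + Q
S(f, l) = 0 (S(f, l) = 0*f = 0)
t = 0 (t = -6396*0 = 0)
(-626 + R(-27)*847) + t = (-626 + (8 - 27)*847) + 0 = (-626 - 19*847) + 0 = (-626 - 16093) + 0 = -16719 + 0 = -16719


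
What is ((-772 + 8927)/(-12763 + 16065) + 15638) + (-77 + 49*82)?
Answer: 64658013/3302 ≈ 19581.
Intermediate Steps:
((-772 + 8927)/(-12763 + 16065) + 15638) + (-77 + 49*82) = (8155/3302 + 15638) + (-77 + 4018) = (8155*(1/3302) + 15638) + 3941 = (8155/3302 + 15638) + 3941 = 51644831/3302 + 3941 = 64658013/3302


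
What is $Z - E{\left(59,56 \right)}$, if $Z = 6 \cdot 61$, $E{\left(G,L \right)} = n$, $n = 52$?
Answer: $314$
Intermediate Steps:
$E{\left(G,L \right)} = 52$
$Z = 366$
$Z - E{\left(59,56 \right)} = 366 - 52 = 314$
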